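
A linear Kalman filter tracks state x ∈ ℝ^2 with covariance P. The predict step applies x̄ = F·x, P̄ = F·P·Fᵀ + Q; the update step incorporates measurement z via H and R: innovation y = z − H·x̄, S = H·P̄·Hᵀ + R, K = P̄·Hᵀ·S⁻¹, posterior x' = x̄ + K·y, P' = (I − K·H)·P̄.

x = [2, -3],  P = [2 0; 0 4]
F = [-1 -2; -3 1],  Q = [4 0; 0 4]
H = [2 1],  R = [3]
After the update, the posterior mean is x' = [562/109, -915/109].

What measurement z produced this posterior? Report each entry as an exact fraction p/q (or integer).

x̄ = F·x = [4, -9]
P̄ = F·P·Fᵀ + Q = [22 -2; -2 26]
S = H·P̄·Hᵀ + R = [109]
K = P̄·Hᵀ·S⁻¹ = [42/109; 22/109]
x' − x̄ = [126/109, 66/109] = K·y
y = (KᵀK)⁻¹·Kᵀ·(x' − x̄) = [3]
z = y + H·x̄ = [3] + [-1] = [2]

z = [2]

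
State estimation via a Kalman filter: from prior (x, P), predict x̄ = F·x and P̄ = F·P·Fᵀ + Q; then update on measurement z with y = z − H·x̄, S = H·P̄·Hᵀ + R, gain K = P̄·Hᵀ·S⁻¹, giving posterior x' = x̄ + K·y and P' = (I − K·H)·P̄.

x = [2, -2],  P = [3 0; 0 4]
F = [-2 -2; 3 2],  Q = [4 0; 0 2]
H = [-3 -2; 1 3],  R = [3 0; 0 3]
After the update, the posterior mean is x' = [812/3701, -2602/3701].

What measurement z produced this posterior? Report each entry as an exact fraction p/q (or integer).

x̄ = F·x = [0, 2]
P̄ = F·P·Fᵀ + Q = [32 -34; -34 45]
S = H·P̄·Hᵀ + R = [63 8; 8 236]
K = P̄·Hᵀ·S⁻¹ = [-1512/3701 -2093/7402; 506/3701 6267/14804]
x' − x̄ = [812/3701, -10004/3701] = K·y
y = (KᵀK)⁻¹·Kᵀ·(x' − x̄) = [5, -8]
z = y + H·x̄ = [5, -8] + [-4, 6] = [1, -2]

z = [1, -2]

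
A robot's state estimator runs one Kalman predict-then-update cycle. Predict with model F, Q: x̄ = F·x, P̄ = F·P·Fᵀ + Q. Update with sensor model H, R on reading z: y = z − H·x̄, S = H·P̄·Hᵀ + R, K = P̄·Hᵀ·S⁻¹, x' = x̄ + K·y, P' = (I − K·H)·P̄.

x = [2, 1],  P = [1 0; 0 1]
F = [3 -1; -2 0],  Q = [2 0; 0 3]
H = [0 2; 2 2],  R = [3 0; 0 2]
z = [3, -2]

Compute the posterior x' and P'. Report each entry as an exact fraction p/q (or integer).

x̄ = F·x = [5, -4]
P̄ = F·P·Fᵀ + Q = [12 -6; -6 7]
y = z − H·x̄ = [11, -4]
S = H·P̄·Hᵀ + R = [31 4; 4 30]
K = P̄·Hᵀ·S⁻¹ = [-204/457 210/457; 206/457 3/457]
x' = x̄ + K·y = [-799/457, 426/457]
P' = (I − K·H)·P̄ = [516/457 -306/457; -306/457 309/457]

x' = [-799/457, 426/457]
P' = [516/457 -306/457; -306/457 309/457]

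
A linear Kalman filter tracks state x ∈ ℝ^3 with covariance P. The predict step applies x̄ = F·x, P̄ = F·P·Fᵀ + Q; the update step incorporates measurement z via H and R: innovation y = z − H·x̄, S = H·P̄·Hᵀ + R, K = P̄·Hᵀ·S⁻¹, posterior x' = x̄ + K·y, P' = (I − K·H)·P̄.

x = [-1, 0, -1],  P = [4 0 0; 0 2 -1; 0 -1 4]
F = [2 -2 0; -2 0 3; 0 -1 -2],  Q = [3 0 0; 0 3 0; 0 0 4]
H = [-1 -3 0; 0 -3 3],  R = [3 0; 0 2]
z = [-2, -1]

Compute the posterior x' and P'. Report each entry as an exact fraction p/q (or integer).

x̄ = F·x = [-2, -1, 2]
P̄ = F·P·Fᵀ + Q = [27 -10 0; -10 55 -21; 0 -21 18]
y = z − H·x̄ = [-7, -10]
S = H·P̄·Hᵀ + R = [465 654; 654 1037]
K = P̄·Hᵀ·S⁻¹ = [-5503/18163 3996/18163; -11623/54489 -1550/18163; -3729/18163 4401/18163]
x' = x̄ + K·y = [-37765/18163, 73372/54489, 18419/18163]
P' = (I − K·H)·P̄ = [387030/18163 -123507/18163 -120843/18163; -123507/18163 135130/54489 44010/18163; -120843/18163 44010/18163 46944/18163]

x' = [-37765/18163, 73372/54489, 18419/18163]
P' = [387030/18163 -123507/18163 -120843/18163; -123507/18163 135130/54489 44010/18163; -120843/18163 44010/18163 46944/18163]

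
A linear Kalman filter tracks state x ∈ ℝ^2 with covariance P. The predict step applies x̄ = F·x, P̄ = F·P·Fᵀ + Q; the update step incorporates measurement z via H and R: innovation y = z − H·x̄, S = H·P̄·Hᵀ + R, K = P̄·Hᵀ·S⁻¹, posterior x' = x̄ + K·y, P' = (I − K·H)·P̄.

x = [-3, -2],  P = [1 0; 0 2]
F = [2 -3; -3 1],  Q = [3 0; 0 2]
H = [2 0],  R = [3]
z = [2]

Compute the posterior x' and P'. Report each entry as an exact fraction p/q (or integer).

x̄ = F·x = [0, 7]
P̄ = F·P·Fᵀ + Q = [25 -12; -12 13]
y = z − H·x̄ = [2]
S = H·P̄·Hᵀ + R = [103]
K = P̄·Hᵀ·S⁻¹ = [50/103; -24/103]
x' = x̄ + K·y = [100/103, 673/103]
P' = (I − K·H)·P̄ = [75/103 -36/103; -36/103 763/103]

x' = [100/103, 673/103]
P' = [75/103 -36/103; -36/103 763/103]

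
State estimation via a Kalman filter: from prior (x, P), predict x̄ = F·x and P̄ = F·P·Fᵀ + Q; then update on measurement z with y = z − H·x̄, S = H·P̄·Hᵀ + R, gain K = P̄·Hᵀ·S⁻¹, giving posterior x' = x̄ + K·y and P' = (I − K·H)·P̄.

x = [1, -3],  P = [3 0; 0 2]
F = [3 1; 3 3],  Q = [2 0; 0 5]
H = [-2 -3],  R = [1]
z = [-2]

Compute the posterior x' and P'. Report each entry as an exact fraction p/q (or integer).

x' = [3220/971, -1506/971]
P' = [4180/971 -2733/971; -2733/971 1894/971]

x̄ = F·x = [0, -6]
P̄ = F·P·Fᵀ + Q = [31 33; 33 50]
y = z − H·x̄ = [-20]
S = H·P̄·Hᵀ + R = [971]
K = P̄·Hᵀ·S⁻¹ = [-161/971; -216/971]
x' = x̄ + K·y = [3220/971, -1506/971]
P' = (I − K·H)·P̄ = [4180/971 -2733/971; -2733/971 1894/971]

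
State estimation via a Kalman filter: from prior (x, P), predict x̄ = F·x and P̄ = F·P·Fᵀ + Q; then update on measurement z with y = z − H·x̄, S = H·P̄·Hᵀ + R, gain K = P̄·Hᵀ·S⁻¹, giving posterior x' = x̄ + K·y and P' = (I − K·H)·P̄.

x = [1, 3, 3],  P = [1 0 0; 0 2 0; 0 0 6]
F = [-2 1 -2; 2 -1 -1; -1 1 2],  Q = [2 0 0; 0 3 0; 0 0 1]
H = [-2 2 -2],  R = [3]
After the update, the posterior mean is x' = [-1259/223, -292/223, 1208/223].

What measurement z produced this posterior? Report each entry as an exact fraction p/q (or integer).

z = [-2]

x̄ = F·x = [-5, -4, 8]
P̄ = F·P·Fᵀ + Q = [32 6 -20; 6 15 -16; -20 -16 28]
S = H·P̄·Hᵀ + R = [223]
K = P̄·Hᵀ·S⁻¹ = [-12/223; 50/223; -48/223]
x' − x̄ = [-144/223, 600/223, -576/223] = K·y
y = (KᵀK)⁻¹·Kᵀ·(x' − x̄) = [12]
z = y + H·x̄ = [12] + [-14] = [-2]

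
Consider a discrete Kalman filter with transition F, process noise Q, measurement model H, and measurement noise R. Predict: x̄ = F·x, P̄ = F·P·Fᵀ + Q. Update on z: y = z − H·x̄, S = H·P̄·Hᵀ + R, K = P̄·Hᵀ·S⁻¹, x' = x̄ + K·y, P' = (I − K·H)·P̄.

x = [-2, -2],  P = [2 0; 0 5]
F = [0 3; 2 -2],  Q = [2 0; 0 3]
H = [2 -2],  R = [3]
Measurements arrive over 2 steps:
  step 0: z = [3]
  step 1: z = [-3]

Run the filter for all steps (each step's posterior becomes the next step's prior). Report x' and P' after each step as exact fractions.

step 0: x' = [-68/37, -122/37], P' = [2369/555 2138/555; 2138/555 2321/555]
step 1: x' = [-20076/37243, 42066/37243], P' = [194619/37243 171522/37243; 171522/37243 175941/37243]

step 0: x̄ = F·x = [-6, 0]
step 0: P̄ = F·P·Fᵀ + Q = [47 -30; -30 31]
step 0: y = z − H·x̄ = [15]
step 0: S = H·P̄·Hᵀ + R = [555]
step 0: K = P̄·Hᵀ·S⁻¹ = [154/555; -122/555]
step 0: x' = x̄ + K·y = [-68/37, -122/37]
step 0: P' = (I − K·H)·P̄ = [2369/555 2138/555; 2138/555 2321/555]
step 1: x̄ = F·x = [-366/37, 108/37]
step 1: P̄ = F·P·Fᵀ + Q = [7333/185 -366/185; -366/185 1107/185]
step 1: y = z − H·x̄ = [837/37]
step 1: S = H·P̄·Hᵀ + R = [37243/185]
step 1: K = P̄·Hᵀ·S⁻¹ = [15398/37243; -2946/37243]
step 1: x' = x̄ + K·y = [-20076/37243, 42066/37243]
step 1: P' = (I − K·H)·P̄ = [194619/37243 171522/37243; 171522/37243 175941/37243]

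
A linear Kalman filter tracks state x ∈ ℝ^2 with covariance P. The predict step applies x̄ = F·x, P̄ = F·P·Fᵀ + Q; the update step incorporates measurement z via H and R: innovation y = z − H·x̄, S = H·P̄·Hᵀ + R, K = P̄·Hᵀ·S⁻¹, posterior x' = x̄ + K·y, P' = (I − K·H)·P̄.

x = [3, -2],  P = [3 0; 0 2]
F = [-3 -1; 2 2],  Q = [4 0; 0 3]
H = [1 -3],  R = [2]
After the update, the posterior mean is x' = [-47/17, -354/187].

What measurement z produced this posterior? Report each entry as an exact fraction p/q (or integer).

z = [3]

x̄ = F·x = [-7, 2]
P̄ = F·P·Fᵀ + Q = [33 -22; -22 23]
S = H·P̄·Hᵀ + R = [374]
K = P̄·Hᵀ·S⁻¹ = [9/34; -91/374]
x' − x̄ = [72/17, -728/187] = K·y
y = (KᵀK)⁻¹·Kᵀ·(x' − x̄) = [16]
z = y + H·x̄ = [16] + [-13] = [3]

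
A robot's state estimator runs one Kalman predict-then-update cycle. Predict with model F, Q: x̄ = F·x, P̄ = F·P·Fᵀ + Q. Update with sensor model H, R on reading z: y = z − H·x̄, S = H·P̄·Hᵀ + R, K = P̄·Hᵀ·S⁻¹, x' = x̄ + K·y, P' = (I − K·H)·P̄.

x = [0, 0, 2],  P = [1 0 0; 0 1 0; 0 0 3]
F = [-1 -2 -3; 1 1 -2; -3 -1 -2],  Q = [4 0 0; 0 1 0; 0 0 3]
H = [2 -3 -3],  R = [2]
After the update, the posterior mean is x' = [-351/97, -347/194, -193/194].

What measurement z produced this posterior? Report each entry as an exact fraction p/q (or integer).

z = [1]

x̄ = F·x = [-6, -4, -4]
P̄ = F·P·Fᵀ + Q = [36 15 23; 15 15 8; 23 8 25]
S = H·P̄·Hᵀ + R = [194]
K = P̄·Hᵀ·S⁻¹ = [-21/97; -39/194; -53/194]
x' − x̄ = [231/97, 429/194, 583/194] = K·y
y = (KᵀK)⁻¹·Kᵀ·(x' − x̄) = [-11]
z = y + H·x̄ = [-11] + [12] = [1]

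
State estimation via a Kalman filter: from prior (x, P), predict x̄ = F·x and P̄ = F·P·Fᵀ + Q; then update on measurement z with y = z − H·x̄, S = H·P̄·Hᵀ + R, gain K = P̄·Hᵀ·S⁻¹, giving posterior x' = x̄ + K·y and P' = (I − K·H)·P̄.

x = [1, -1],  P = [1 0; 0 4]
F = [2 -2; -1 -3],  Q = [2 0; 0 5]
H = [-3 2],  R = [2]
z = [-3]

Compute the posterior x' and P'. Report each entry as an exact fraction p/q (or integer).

x' = [153/52, 149/52]
P' = [451/26 671/26; 671/26 1011/26]

x̄ = F·x = [4, 2]
P̄ = F·P·Fᵀ + Q = [22 22; 22 42]
y = z − H·x̄ = [5]
S = H·P̄·Hᵀ + R = [104]
K = P̄·Hᵀ·S⁻¹ = [-11/52; 9/52]
x' = x̄ + K·y = [153/52, 149/52]
P' = (I − K·H)·P̄ = [451/26 671/26; 671/26 1011/26]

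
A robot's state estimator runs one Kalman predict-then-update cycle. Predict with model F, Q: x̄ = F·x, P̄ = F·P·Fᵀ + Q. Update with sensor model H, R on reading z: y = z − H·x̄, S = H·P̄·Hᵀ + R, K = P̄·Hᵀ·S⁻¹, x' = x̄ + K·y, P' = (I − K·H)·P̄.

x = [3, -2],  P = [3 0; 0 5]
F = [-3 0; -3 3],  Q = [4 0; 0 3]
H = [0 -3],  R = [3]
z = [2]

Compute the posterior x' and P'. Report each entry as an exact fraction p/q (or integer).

x' = [-873/226, -165/226]
P' = [4819/226 27/226; 27/226 75/226]

x̄ = F·x = [-9, -15]
P̄ = F·P·Fᵀ + Q = [31 27; 27 75]
y = z − H·x̄ = [-43]
S = H·P̄·Hᵀ + R = [678]
K = P̄·Hᵀ·S⁻¹ = [-27/226; -75/226]
x' = x̄ + K·y = [-873/226, -165/226]
P' = (I − K·H)·P̄ = [4819/226 27/226; 27/226 75/226]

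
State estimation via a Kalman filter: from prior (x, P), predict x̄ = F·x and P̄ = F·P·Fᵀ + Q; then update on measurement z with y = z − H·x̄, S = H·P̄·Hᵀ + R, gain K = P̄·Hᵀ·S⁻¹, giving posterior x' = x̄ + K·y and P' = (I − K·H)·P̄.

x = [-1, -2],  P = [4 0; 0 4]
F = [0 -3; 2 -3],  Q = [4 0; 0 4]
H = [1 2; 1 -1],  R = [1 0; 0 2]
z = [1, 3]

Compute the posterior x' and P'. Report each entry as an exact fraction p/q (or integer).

x' = [10984/4669, -134/203]
P' = [4288/4669 -60/203; -60/203 64/203]

x̄ = F·x = [6, 4]
P̄ = F·P·Fᵀ + Q = [40 36; 36 56]
y = z − H·x̄ = [-13, 1]
S = H·P̄·Hᵀ + R = [409 -36; -36 26]
K = P̄·Hᵀ·S⁻¹ = [1528/4669 2834/4669; 68/203 -62/203]
x' = x̄ + K·y = [10984/4669, -134/203]
P' = (I − K·H)·P̄ = [4288/4669 -60/203; -60/203 64/203]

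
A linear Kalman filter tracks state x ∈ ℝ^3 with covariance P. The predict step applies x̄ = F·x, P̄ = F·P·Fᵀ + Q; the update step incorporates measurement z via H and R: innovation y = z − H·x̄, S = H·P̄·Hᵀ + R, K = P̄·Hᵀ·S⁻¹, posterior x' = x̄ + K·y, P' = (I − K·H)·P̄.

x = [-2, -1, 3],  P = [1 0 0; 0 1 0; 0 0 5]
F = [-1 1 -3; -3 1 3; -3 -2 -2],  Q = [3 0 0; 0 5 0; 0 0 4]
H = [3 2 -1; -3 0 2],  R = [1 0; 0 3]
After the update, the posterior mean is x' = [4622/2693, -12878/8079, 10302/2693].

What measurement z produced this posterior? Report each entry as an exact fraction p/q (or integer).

x̄ = F·x = [-8, 14, 2]
P̄ = F·P·Fᵀ + Q = [50 -41 31; -41 60 -23; 31 -23 37]
S = H·P̄·Hᵀ + R = [142 -91; -91 229]
K = P̄·Hᵀ·S⁻¹ = [155/8079 -3043/8079; 11587/24237 12754/24237; 187/8079 -596/8079]
x' − x̄ = [26166/2693, -125984/8079, 4916/2693] = K·y
y = (KᵀK)⁻¹·Kᵀ·(x' − x̄) = [-4, -26]
z = y + H·x̄ = [-4, -26] + [2, 28] = [-2, 2]

z = [-2, 2]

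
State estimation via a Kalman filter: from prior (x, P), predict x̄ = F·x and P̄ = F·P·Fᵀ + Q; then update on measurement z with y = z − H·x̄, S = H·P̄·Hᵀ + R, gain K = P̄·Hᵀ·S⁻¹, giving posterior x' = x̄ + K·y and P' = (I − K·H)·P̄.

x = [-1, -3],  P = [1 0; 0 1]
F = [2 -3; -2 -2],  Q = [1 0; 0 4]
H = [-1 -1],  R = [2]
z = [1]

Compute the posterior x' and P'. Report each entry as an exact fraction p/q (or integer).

x̄ = F·x = [7, 8]
P̄ = F·P·Fᵀ + Q = [14 2; 2 12]
y = z − H·x̄ = [16]
S = H·P̄·Hᵀ + R = [32]
K = P̄·Hᵀ·S⁻¹ = [-1/2; -7/16]
x' = x̄ + K·y = [-1, 1]
P' = (I − K·H)·P̄ = [6 -5; -5 47/8]

x' = [-1, 1]
P' = [6 -5; -5 47/8]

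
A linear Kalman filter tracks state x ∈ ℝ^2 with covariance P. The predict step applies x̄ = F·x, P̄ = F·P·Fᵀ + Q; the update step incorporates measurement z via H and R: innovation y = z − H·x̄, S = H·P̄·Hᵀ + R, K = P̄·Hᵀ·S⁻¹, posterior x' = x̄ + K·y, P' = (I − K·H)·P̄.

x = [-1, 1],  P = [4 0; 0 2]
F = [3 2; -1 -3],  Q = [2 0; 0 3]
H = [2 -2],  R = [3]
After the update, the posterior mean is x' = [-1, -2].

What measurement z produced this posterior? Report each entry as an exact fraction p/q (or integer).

z = [2]

x̄ = F·x = [-1, -2]
P̄ = F·P·Fᵀ + Q = [46 -24; -24 25]
S = H·P̄·Hᵀ + R = [479]
K = P̄·Hᵀ·S⁻¹ = [140/479; -98/479]
x' − x̄ = [0, 0] = K·y
y = (KᵀK)⁻¹·Kᵀ·(x' − x̄) = [0]
z = y + H·x̄ = [0] + [2] = [2]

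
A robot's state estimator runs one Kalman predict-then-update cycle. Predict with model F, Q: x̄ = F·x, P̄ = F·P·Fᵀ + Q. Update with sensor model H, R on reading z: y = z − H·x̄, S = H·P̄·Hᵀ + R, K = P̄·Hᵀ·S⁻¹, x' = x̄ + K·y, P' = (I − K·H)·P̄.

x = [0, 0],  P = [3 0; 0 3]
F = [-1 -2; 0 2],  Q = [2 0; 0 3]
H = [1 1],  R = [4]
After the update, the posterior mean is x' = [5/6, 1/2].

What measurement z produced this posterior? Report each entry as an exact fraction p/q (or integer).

z = [2]

x̄ = F·x = [0, 0]
P̄ = F·P·Fᵀ + Q = [17 -12; -12 15]
S = H·P̄·Hᵀ + R = [12]
K = P̄·Hᵀ·S⁻¹ = [5/12; 1/4]
x' − x̄ = [5/6, 1/2] = K·y
y = (KᵀK)⁻¹·Kᵀ·(x' − x̄) = [2]
z = y + H·x̄ = [2] + [0] = [2]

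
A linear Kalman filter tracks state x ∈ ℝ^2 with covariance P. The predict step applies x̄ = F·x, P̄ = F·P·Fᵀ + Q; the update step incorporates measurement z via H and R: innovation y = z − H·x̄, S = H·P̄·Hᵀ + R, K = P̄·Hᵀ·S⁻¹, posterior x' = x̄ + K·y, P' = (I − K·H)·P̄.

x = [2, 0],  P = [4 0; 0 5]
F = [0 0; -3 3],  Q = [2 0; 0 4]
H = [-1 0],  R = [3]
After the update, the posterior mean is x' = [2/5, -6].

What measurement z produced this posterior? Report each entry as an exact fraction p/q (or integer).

z = [-1]

x̄ = F·x = [0, -6]
P̄ = F·P·Fᵀ + Q = [2 0; 0 85]
S = H·P̄·Hᵀ + R = [5]
K = P̄·Hᵀ·S⁻¹ = [-2/5; 0]
x' − x̄ = [2/5, 0] = K·y
y = (KᵀK)⁻¹·Kᵀ·(x' − x̄) = [-1]
z = y + H·x̄ = [-1] + [0] = [-1]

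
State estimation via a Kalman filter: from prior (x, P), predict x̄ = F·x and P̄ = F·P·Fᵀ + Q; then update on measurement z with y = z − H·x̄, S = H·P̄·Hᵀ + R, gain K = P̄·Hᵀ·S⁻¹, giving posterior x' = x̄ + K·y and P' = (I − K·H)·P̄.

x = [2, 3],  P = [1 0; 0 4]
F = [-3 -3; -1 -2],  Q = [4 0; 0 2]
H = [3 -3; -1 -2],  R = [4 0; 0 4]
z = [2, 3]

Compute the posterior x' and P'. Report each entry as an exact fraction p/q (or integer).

x̄ = F·x = [-15, -8]
P̄ = F·P·Fᵀ + Q = [49 27; 27 19]
y = z − H·x̄ = [23, -28]
S = H·P̄·Hᵀ + R = [130 -114; -114 237]
K = P̄·Hᵀ·S⁻¹ = [650/2969 -2933/8907; -287/2969 -2857/8907]
x' = x̄ + K·y = [-6631/8907, -11063/8907]
P' = (I − K·H)·P̄ = [5644/8907 3044/8907; 3044/8907 4192/8907]

x' = [-6631/8907, -11063/8907]
P' = [5644/8907 3044/8907; 3044/8907 4192/8907]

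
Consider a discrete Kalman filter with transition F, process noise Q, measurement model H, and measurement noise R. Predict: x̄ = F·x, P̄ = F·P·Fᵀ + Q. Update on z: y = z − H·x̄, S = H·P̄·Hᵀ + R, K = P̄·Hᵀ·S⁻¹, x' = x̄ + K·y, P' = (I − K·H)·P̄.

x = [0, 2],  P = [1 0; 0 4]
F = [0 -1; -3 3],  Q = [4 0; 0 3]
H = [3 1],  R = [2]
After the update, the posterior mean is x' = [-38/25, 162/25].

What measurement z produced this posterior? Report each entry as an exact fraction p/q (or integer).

z = [2]

x̄ = F·x = [-2, 6]
P̄ = F·P·Fᵀ + Q = [8 -12; -12 48]
S = H·P̄·Hᵀ + R = [50]
K = P̄·Hᵀ·S⁻¹ = [6/25; 6/25]
x' − x̄ = [12/25, 12/25] = K·y
y = (KᵀK)⁻¹·Kᵀ·(x' − x̄) = [2]
z = y + H·x̄ = [2] + [0] = [2]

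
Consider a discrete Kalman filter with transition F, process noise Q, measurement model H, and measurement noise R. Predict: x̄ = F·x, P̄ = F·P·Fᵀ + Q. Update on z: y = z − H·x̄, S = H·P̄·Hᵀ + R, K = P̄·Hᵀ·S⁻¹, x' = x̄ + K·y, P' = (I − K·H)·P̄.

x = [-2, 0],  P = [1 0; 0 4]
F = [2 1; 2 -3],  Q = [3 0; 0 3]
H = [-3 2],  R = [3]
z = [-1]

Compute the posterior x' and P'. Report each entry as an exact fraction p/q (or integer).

x' = [-247/74, -203/37]
P' = [1669/370 243/37; 243/37 381/37]

x̄ = F·x = [-4, -4]
P̄ = F·P·Fᵀ + Q = [11 -8; -8 43]
y = z − H·x̄ = [-5]
S = H·P̄·Hᵀ + R = [370]
K = P̄·Hᵀ·S⁻¹ = [-49/370; 11/37]
x' = x̄ + K·y = [-247/74, -203/37]
P' = (I − K·H)·P̄ = [1669/370 243/37; 243/37 381/37]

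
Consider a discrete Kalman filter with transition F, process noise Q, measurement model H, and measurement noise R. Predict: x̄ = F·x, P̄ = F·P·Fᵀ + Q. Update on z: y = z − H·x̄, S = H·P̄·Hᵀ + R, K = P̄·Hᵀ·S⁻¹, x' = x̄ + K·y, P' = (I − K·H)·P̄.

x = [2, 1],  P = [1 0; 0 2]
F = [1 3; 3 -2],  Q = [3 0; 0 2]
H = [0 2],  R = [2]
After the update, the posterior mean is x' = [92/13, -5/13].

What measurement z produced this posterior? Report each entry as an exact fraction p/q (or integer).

x̄ = F·x = [5, 4]
P̄ = F·P·Fᵀ + Q = [22 -9; -9 19]
S = H·P̄·Hᵀ + R = [78]
K = P̄·Hᵀ·S⁻¹ = [-3/13; 19/39]
x' − x̄ = [27/13, -57/13] = K·y
y = (KᵀK)⁻¹·Kᵀ·(x' − x̄) = [-9]
z = y + H·x̄ = [-9] + [8] = [-1]

z = [-1]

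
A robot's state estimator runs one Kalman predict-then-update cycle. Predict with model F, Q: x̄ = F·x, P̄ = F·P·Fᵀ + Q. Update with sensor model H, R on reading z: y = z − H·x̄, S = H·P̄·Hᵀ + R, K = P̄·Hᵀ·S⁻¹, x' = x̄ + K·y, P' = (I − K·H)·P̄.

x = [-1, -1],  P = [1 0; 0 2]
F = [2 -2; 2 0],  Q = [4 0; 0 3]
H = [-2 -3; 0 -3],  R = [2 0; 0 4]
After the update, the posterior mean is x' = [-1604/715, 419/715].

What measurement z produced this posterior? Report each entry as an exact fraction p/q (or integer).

x̄ = F·x = [0, -2]
P̄ = F·P·Fᵀ + Q = [16 4; 4 7]
S = H·P̄·Hᵀ + R = [177 87; 87 67]
K = P̄·Hᵀ·S⁻¹ = [-952/2145 284/715; -58/2145 -199/715]
x' − x̄ = [-1604/715, 1849/715] = K·y
y = (KᵀK)⁻¹·Kᵀ·(x' − x̄) = [-3, -9]
z = y + H·x̄ = [-3, -9] + [6, 6] = [3, -3]

z = [3, -3]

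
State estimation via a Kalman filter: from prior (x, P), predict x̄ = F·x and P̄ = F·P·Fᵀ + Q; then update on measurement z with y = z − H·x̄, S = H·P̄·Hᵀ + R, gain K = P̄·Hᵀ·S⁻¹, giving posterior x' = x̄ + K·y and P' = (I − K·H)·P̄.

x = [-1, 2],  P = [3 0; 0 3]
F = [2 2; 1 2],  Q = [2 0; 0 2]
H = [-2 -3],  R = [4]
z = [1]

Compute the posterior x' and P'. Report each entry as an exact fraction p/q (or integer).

x̄ = F·x = [2, 3]
P̄ = F·P·Fᵀ + Q = [26 18; 18 17]
y = z − H·x̄ = [14]
S = H·P̄·Hᵀ + R = [477]
K = P̄·Hᵀ·S⁻¹ = [-2/9; -29/159]
x' = x̄ + K·y = [-10/9, 71/159]
P' = (I − K·H)·P̄ = [22/9 -4/3; -4/3 60/53]

x' = [-10/9, 71/159]
P' = [22/9 -4/3; -4/3 60/53]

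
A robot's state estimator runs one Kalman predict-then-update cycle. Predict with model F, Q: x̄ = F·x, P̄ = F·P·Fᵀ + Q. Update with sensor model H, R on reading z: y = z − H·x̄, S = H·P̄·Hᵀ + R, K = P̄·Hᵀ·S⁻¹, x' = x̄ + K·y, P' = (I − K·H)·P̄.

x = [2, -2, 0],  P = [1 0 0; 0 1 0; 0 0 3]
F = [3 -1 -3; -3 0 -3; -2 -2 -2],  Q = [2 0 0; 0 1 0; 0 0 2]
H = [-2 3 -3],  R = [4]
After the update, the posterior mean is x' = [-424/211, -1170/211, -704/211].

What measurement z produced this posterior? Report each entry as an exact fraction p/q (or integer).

x̄ = F·x = [8, -6, 0]
P̄ = F·P·Fᵀ + Q = [39 18 14; 18 37 24; 14 24 22]
S = H·P̄·Hᵀ + R = [211]
K = P̄·Hᵀ·S⁻¹ = [-66/211; 3/211; -22/211]
x' − x̄ = [-2112/211, 96/211, -704/211] = K·y
y = (KᵀK)⁻¹·Kᵀ·(x' − x̄) = [32]
z = y + H·x̄ = [32] + [-34] = [-2]

z = [-2]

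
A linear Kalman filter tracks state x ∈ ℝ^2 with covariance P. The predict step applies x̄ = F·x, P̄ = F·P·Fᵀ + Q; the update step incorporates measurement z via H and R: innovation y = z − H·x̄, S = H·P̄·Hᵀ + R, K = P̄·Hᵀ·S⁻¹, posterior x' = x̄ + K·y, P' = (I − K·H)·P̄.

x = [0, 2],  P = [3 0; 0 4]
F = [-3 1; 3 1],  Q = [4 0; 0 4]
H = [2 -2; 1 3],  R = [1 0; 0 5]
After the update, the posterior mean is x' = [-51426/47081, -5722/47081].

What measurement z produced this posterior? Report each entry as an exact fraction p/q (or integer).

x̄ = F·x = [2, 2]
P̄ = F·P·Fᵀ + Q = [35 -23; -23 35]
S = H·P̄·Hᵀ + R = [465 -232; -232 217]
K = P̄·Hᵀ·S⁻¹ = [17284/47081 11102/47081; -6148/47081 11218/47081]
x' − x̄ = [-145588/47081, -99884/47081] = K·y
y = (KᵀK)⁻¹·Kᵀ·(x' − x̄) = [-2, -10]
z = y + H·x̄ = [-2, -10] + [0, 8] = [-2, -2]

z = [-2, -2]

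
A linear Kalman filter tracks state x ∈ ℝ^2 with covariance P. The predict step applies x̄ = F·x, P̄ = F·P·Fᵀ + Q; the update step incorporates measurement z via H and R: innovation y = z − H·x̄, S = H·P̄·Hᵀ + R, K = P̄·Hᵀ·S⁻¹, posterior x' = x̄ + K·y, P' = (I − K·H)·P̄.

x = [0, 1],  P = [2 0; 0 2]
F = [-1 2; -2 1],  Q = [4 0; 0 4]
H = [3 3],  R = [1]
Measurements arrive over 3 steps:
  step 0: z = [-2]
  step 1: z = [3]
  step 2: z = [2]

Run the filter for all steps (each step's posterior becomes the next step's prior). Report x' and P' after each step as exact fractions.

step 0: x̄ = F·x = [2, 1]
step 0: P̄ = F·P·Fᵀ + Q = [14 8; 8 14]
step 0: y = z − H·x̄ = [-11]
step 0: S = H·P̄·Hᵀ + R = [397]
step 0: K = P̄·Hᵀ·S⁻¹ = [66/397; 66/397]
step 0: x' = x̄ + K·y = [68/397, -329/397]
step 0: P' = (I − K·H)·P̄ = [1202/397 -1180/397; -1180/397 1202/397]
step 1: x̄ = F·x = [-726/397, -465/397]
step 1: P̄ = F·P·Fᵀ + Q = [12318/397 10708/397; 10708/397 12318/397]
step 1: y = z − H·x̄ = [12]
step 1: S = H·P̄·Hᵀ + R = [1045]
step 1: K = P̄·Hᵀ·S⁻¹ = [174/1045; 174/1045]
step 1: x' = x̄ + K·y = [70266/414865, 343011/414865]
step 1: P' = (I − K·H)·P̄ = [852738/414865 -829712/414865; -829712/414865 852738/414865]
step 2: x̄ = F·x = [615756/414865, 202479/414865]
step 2: P̄ = F·P·Fᵀ + Q = [9241998/414865 7559512/414865; 7559512/414865 9241998/414865]
step 2: y = z − H·x̄ = [-1555/397]
step 2: S = H·P̄·Hᵀ + R = [289801/397]
step 2: K = P̄·Hᵀ·S⁻¹ = [48234/289801; 48234/289801]
step 2: x' = x̄ + K·y = [252059598/302842045, -49623243/302842045]
step 2: P' = (I − K·H)·P̄ = [622489074/302842045 -605687564/302842045; -605687564/302842045 622489074/302842045]

step 0: x' = [68/397, -329/397], P' = [1202/397 -1180/397; -1180/397 1202/397]
step 1: x' = [70266/414865, 343011/414865], P' = [852738/414865 -829712/414865; -829712/414865 852738/414865]
step 2: x' = [252059598/302842045, -49623243/302842045], P' = [622489074/302842045 -605687564/302842045; -605687564/302842045 622489074/302842045]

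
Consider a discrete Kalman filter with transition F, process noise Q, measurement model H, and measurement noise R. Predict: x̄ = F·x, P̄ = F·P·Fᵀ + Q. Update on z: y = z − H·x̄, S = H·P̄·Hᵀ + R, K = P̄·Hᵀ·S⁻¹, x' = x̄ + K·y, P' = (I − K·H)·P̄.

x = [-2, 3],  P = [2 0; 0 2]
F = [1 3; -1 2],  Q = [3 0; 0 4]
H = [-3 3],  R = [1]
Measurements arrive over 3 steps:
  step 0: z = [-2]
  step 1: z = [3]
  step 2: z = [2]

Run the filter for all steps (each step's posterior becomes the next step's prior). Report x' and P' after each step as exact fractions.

step 0: x' = [1273/154, 586/77], P' = [2021/154 1004/77; 1004/77 1006/77]
step 1: x' = [-23203/21626, -2061/21626], P' = [82037/10813 321999/43252; 321999/43252 641303/86504]
step 2: x' = [68892007/116237134, 146655827/116237134], P' = [847669391/116237134 831661393/116237134; 831661393/116237134 828549409/116237134]

step 0: x̄ = F·x = [7, 8]
step 0: P̄ = F·P·Fᵀ + Q = [23 10; 10 14]
step 0: y = z − H·x̄ = [-5]
step 0: S = H·P̄·Hᵀ + R = [154]
step 0: K = P̄·Hᵀ·S⁻¹ = [-39/154; 6/77]
step 0: x' = x̄ + K·y = [1273/154, 586/77]
step 0: P' = (I − K·H)·P̄ = [2021/154 1004/77; 1004/77 1006/77]
step 1: x̄ = F·x = [4789/154, 153/22]
step 1: P̄ = F·P·Fᵀ + Q = [32639/154 1149/22; 1149/22 379/22]
step 1: y = z − H·x̄ = [528/7]
step 1: S = H·P̄·Hᵀ + R = [7864/7]
step 1: K = P̄·Hᵀ·S⁻¹ = [-1677/3932; -735/7864]
step 1: x' = x̄ + K·y = [-23203/21626, -2061/21626]
step 1: P' = (I − K·H)·P̄ = [82037/10813 321999/43252; 321999/43252 641303/86504]
step 2: x̄ = F·x = [-14693/10813, 19081/21626]
step 2: P̄ = F·P·Fᵀ + Q = [10551523/86504 636881/21626; 636881/21626 247883/21626]
step 2: y = z − H·x̄ = [-102149/21626]
step 2: S = H·P̄·Hᵀ + R = [58118567/86504]
step 2: K = P̄·Hᵀ·S⁻¹ = [-24011997/58118567; -4667976/58118567]
step 2: x' = x̄ + K·y = [68892007/116237134, 146655827/116237134]
step 2: P' = (I − K·H)·P̄ = [847669391/116237134 831661393/116237134; 831661393/116237134 828549409/116237134]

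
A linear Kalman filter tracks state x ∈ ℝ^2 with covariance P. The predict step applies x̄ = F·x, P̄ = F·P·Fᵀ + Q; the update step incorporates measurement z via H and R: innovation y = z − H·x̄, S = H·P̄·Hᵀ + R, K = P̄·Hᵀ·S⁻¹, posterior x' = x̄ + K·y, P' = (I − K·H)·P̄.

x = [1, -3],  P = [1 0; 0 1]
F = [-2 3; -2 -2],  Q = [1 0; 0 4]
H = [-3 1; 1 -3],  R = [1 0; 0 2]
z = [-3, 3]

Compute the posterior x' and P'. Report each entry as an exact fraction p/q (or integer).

x̄ = F·x = [-11, 4]
P̄ = F·P·Fᵀ + Q = [14 -2; -2 12]
y = z − H·x̄ = [-40, 26]
S = H·P̄·Hᵀ + R = [151 -98; -98 136]
K = P̄·Hᵀ·S⁻¹ = [-1006/2733 -323/2733; -319/2733 -1987/5466]
x' = x̄ + K·y = [593/911, -713/911]
P' = (I − K·H)·P̄ = [458/2733 368/2733; 368/2733 785/2733]

x' = [593/911, -713/911]
P' = [458/2733 368/2733; 368/2733 785/2733]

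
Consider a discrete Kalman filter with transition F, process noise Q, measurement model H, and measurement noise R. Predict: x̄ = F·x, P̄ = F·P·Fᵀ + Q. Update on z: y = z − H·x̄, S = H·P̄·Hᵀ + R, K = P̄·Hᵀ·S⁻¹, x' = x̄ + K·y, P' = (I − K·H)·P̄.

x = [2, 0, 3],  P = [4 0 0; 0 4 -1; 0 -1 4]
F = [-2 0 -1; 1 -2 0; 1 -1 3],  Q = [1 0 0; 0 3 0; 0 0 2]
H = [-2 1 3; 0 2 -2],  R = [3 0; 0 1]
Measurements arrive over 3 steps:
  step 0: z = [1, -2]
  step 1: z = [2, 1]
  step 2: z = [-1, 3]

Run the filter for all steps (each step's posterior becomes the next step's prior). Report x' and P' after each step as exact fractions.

step 0: x' = [-78333/48451, -62786/48451, -13279/48451], P' = [689545/96902 332963/96902 167945/48451; 332963/96902 192013/96902 87790/48451; 167945/48451 87790/48451 91564/48451]
step 1: x' = [810802955/809686859, 1090800056/809686859, 697912624/809686859], P' = [1519248051/809686859 635021349/809686859 628125057/809686859; 635021349/809686859 508485663/809686859 362505930/809686859; 628125057/809686859 362505930/809686859 411700516/809686859]
step 2: x' = [-253793104070/613147600803, 110986565284/204382533601, -506670193754/613147600803], P' = [364589772061/204382533601 152183965191/204382533601 151321074877/204382533601; 152183965191/204382533601 124818490215/204382533601 88364037036/204382533601; 151321074877/204382533601 88364037036/204382533601 303396105629/613147600803]

step 0: x̄ = F·x = [-7, 2, 11]
step 0: P̄ = F·P·Fᵀ + Q = [21 -10 -21; -10 23 18; -21 18 52]
step 0: y = z − H·x̄ = [-48, 16]
step 0: S = H·P̄·Hᵀ + R = [978 -238; -238 157]
step 0: K = P̄·Hᵀ·S⁻¹ = [-12819/96902 -2927/48451; 17609/96902 16433/48451; 8864/48451 -7548/48451]
step 0: x' = x̄ + K·y = [-78333/48451, -62786/48451, -13279/48451]
step 0: P' = (I − K·H)·P̄ = [689545/96902 332963/96902 167945/48451; 332963/96902 192013/96902 87790/48451; 167945/48451 87790/48451 91564/48451]
step 1: x̄ = F·x = [169945/48451, 47239/48451, -55384/48451]
step 1: P̄ = F·P·Fᵀ + Q = [2190885/48451 -15984/48451 -1719099/48451; -15984/48451 416451/96902 14436/48451; -1719099/48451 14436/48451 1509724/48451]
step 1: y = z − H·x̄ = [555705/48451, -156795/48451]
step 1: S = H·P̄·Hᵀ + R = [86968749/96902 -15396609/48451; -15396609/48451 6804761/48451]
step 1: K = P̄·Hᵀ·S⁻¹ = [-173033194/809686859 13792584/809686859; 108653585/809686859 291959466/809686859; 113785788/809686859 -98389172/809686859]
step 1: x' = x̄ + K·y = [810802955/809686859, 1090800056/809686859, 697912624/809686859]
step 1: P' = (I − K·H)·P̄ = [1519248051/809686859 635021349/809686859 628125057/809686859; 635021349/809686859 508485663/809686859 362505930/809686859; 628125057/809686859 362505930/809686859 411700516/809686859]
step 2: x̄ = F·x = [-2319518534/809686859, -1370797157/809686859, 1813740771/809686859]
step 2: P̄ = F·P·Fᵀ + Q = [9810879807/809686859 -401523903/809686859 -7037924421/809686859; -401523903/809686859 3442165884/809686859 340494921/809686859; -7037924421/809686859 340494921/809686859 7676084140/809686859]
step 2: y = z − H·x̄ = [-9519149083/809686859, 8798136433/809686859]
step 2: S = H·P̄·Hᵀ + R = [202303661139/809686859 -64355795460/809686859; -64355795460/809686859 42558727587/809686859]
step 2: K = P̄·Hᵀ·S⁻¹ = [-123032354300/613147600803 1725780628/204382533601; 28514223647/204382533601 72908906358/204382533601; 29705997637/204382533601 -76607989042/613147600803]
step 2: x' = x̄ + K·y = [-253793104070/613147600803, 110986565284/204382533601, -506670193754/613147600803]
step 2: P' = (I − K·H)·P̄ = [364589772061/204382533601 152183965191/204382533601 151321074877/204382533601; 152183965191/204382533601 124818490215/204382533601 88364037036/204382533601; 151321074877/204382533601 88364037036/204382533601 303396105629/613147600803]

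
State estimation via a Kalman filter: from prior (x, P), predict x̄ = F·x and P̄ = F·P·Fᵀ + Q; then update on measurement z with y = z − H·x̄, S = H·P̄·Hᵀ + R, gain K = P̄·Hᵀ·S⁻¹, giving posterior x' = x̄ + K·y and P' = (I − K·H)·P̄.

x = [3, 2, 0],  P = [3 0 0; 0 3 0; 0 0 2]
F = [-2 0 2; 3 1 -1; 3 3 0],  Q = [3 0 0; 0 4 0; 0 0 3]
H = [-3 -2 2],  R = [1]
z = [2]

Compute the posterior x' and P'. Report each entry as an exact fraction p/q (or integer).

x̄ = F·x = [-6, 11, 15]
P̄ = F·P·Fᵀ + Q = [23 -22 -18; -22 36 36; -18 36 57]
y = z − H·x̄ = [-24]
S = H·P̄·Hᵀ + R = [244]
K = P̄·Hᵀ·S⁻¹ = [-1/4; 33/122; 24/61]
x' = x̄ + K·y = [0, 275/61, 339/61]
P' = (I − K·H)·P̄ = [31/4 -11/2 6; -11/2 1107/61 612/61; 6 612/61 1173/61]

x' = [0, 275/61, 339/61]
P' = [31/4 -11/2 6; -11/2 1107/61 612/61; 6 612/61 1173/61]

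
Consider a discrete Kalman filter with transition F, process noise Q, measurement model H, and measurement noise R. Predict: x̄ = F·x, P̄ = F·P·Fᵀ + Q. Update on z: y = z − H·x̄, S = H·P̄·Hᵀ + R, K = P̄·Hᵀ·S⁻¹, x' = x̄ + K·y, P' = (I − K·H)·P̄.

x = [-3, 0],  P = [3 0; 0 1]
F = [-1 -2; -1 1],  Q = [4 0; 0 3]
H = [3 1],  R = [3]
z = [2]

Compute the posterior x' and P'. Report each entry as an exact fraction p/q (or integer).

x̄ = F·x = [3, 3]
P̄ = F·P·Fᵀ + Q = [11 1; 1 7]
y = z − H·x̄ = [-10]
S = H·P̄·Hᵀ + R = [115]
K = P̄·Hᵀ·S⁻¹ = [34/115; 2/23]
x' = x̄ + K·y = [1/23, 49/23]
P' = (I − K·H)·P̄ = [109/115 -45/23; -45/23 141/23]

x' = [1/23, 49/23]
P' = [109/115 -45/23; -45/23 141/23]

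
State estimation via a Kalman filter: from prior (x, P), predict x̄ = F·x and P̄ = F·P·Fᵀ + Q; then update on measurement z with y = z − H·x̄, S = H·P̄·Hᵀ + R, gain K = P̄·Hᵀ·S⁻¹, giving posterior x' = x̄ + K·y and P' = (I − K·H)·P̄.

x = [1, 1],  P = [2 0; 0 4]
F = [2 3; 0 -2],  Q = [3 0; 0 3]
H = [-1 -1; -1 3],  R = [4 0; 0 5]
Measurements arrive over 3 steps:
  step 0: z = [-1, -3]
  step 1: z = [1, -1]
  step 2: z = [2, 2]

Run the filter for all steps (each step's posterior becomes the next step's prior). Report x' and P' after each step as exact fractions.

step 0: x̄ = F·x = [5, -2]
step 0: P̄ = F·P·Fᵀ + Q = [47 -24; -24 19]
step 0: y = z − H·x̄ = [2, 8]
step 0: S = H·P̄·Hᵀ + R = [22 38; 38 367]
step 0: K = P̄·Hᵀ·S⁻¹ = [-3919/6630 -872/3315; -1243/6630 796/3315]
step 0: x' = x̄ + K·y = [1136/663, -301/663]
step 0: P' = (I − K·H)·P̄ = [13937/6630 1739/6630; 1739/6630 3233/6630]
step 1: x̄ = F·x = [1369/663, 602/663]
step 1: P̄ = F·P·Fᵀ + Q = [125603/6630 -13177/3315; -13177/3315 16411/3315]
step 1: y = z − H·x̄ = [878/221, -1100/663]
step 1: S = H·P̄·Hᵀ + R = [44079/2210 5323/442; 5323/442 122455/1326]
step 1: K = P̄·Hᵀ·S⁻¹ = [-446719/750027 -64152/250009; -420104/2250081 171164/750027]
step 1: x' = x̄ + K·y = [93259/750027, -477898/2250081]
step 1: P' = (I − K·H)·P̄ = [526909/250009 206149/750027; 206149/750027 1061969/2250081]
step 2: x̄ = F·x = [-291380/750027, 955796/2250081]
step 2: P̄ = F·P·Fᵀ + Q = [4744228/250009 -2948534/750027; -2948534/750027 10998119/2250081]
step 2: y = z − H·x̄ = [4581818/2250081, 252878/750027]
step 2: S = H·P̄·Hᵀ + R = [45005291/2250081 9131633/750027; 9131633/750027 22889460/250009]
step 2: K = P̄·Hᵀ·S⁻¹ = [-2256406218/3786904019 -972654088/3786904019; -706477241/3786904019 863074492/3786904019]
step 2: x' = x̄ + K·y = [-6393821096/3786904019, 461012394/3786904019]
step 2: P' = (I − K·H)·P̄ = [7985036264/3786904019 1040588608/3786904019; 1040588608/3786904019 1785320356/3786904019]

step 0: x' = [1136/663, -301/663], P' = [13937/6630 1739/6630; 1739/6630 3233/6630]
step 1: x' = [93259/750027, -477898/2250081], P' = [526909/250009 206149/750027; 206149/750027 1061969/2250081]
step 2: x' = [-6393821096/3786904019, 461012394/3786904019], P' = [7985036264/3786904019 1040588608/3786904019; 1040588608/3786904019 1785320356/3786904019]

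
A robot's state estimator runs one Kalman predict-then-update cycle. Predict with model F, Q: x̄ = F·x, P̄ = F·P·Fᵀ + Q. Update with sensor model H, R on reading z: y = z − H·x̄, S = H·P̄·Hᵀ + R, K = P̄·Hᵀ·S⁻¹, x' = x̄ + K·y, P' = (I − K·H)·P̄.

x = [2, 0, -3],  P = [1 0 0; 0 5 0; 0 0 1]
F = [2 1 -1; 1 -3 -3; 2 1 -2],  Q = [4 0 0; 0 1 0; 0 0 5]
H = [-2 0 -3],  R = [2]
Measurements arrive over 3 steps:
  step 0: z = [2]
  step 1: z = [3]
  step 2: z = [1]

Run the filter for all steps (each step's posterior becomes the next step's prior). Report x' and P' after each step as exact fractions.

step 0: x̄ = F·x = [7, 11, 10]
step 0: P̄ = F·P·Fᵀ + Q = [14 -10 11; -10 56 -7; 11 -7 18]
step 0: y = z − H·x̄ = [46]
step 0: S = H·P̄·Hᵀ + R = [352]
step 0: K = P̄·Hᵀ·S⁻¹ = [-61/352; 41/352; -19/88]
step 0: x' = x̄ + K·y = [-171/176, 2879/176, 3/44]
step 0: P' = (I − K·H)·P̄ = [1207/352 -1019/352 -191/88; -1019/352 18031/352 163/88; -191/88 163/88 35/22]
step 1: x̄ = F·x = [2525/176, -201/4, 2513/176]
step 1: P̄ = F·P·Fᵀ + Q = [22503/352 -899/8 22531/352; -899/8 1087/2 -799/8; 22531/352 -799/8 26287/352]
step 1: y = z − H·x̄ = [13117/176]
step 1: S = H·P̄·Hᵀ + R = [597671/352]
step 1: K = P̄·Hᵀ·S⁻¹ = [-112599/597671; 184580/597671; -123923/597671]
step 1: x' = x̄ + K·y = [182717/597671, -16276514/597671, -701993/597671]
step 1: P' = (I − K·H)·P̄ = [2189931/597671 -8119178/597671 -1384888/597671; -8119178/597671 228045051/597671 5289732/597671; -1384888/597671 5289732/597671 1005874/597671]
step 2: x̄ = F·x = [-15209087/597671, 51118238/597671, -14507094/597671]
step 2: P̄ = F·P·Fᵀ + Q = [202684709/597671 -626447563/597671 198779943/597671; -626447563/597671 2216485499/597671 -606175857/597671; 198779943/597671 -606175857/597671 201260090/597671]
step 2: y = z − H·x̄ = [-73341785/597671]
step 2: S = H·P̄·Hᵀ + R = [5008634304/597671]
step 2: K = P̄·Hᵀ·S⁻¹ = [-1001709247/5008634304; 3071422697/5008634304; -83445013/417386192]
step 2: x' = x̄ + K·y = [-4533615743/5008634304, 51481395817/5008634304, 108664267/417386192]
step 2: P' = (I − K·H)·P̄ = [19663277737/5008634304 -102019734383/5008634304 -1036753805/417386192; -102019734383/5008634304 2790712483897/5008634304 5497128427/417386192; -1036753805/417386192 5497128427/417386192 186699803/104346548]

step 0: x' = [-171/176, 2879/176, 3/44], P' = [1207/352 -1019/352 -191/88; -1019/352 18031/352 163/88; -191/88 163/88 35/22]
step 1: x' = [182717/597671, -16276514/597671, -701993/597671], P' = [2189931/597671 -8119178/597671 -1384888/597671; -8119178/597671 228045051/597671 5289732/597671; -1384888/597671 5289732/597671 1005874/597671]
step 2: x' = [-4533615743/5008634304, 51481395817/5008634304, 108664267/417386192], P' = [19663277737/5008634304 -102019734383/5008634304 -1036753805/417386192; -102019734383/5008634304 2790712483897/5008634304 5497128427/417386192; -1036753805/417386192 5497128427/417386192 186699803/104346548]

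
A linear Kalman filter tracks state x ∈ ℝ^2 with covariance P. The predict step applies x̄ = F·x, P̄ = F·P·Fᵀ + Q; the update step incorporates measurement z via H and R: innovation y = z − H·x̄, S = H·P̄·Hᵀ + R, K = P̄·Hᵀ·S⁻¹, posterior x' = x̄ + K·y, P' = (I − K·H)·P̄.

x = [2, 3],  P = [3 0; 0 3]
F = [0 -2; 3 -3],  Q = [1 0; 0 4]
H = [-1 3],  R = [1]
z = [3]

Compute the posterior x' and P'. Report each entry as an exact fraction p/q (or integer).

x̄ = F·x = [-6, -3]
P̄ = F·P·Fᵀ + Q = [13 18; 18 58]
y = z − H·x̄ = [6]
S = H·P̄·Hᵀ + R = [428]
K = P̄·Hᵀ·S⁻¹ = [41/428; 39/107]
x' = x̄ + K·y = [-1161/214, -87/107]
P' = (I − K·H)·P̄ = [3883/428 327/107; 327/107 122/107]

x' = [-1161/214, -87/107]
P' = [3883/428 327/107; 327/107 122/107]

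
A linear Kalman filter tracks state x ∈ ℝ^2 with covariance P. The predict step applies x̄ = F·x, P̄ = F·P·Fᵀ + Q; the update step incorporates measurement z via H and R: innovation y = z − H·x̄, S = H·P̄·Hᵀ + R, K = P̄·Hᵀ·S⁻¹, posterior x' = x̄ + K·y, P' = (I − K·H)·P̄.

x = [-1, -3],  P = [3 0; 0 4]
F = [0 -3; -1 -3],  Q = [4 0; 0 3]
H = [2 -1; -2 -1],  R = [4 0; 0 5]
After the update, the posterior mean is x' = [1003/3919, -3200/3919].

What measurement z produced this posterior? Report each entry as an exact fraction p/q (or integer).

z = [2, 1]

x̄ = F·x = [9, 10]
P̄ = F·P·Fᵀ + Q = [40 36; 36 42]
S = H·P̄·Hᵀ + R = [62 -118; -118 351]
K = P̄·Hᵀ·S⁻¹ = [878/3919 -1000/3919; -1461/3919 -1764/3919]
x' − x̄ = [-34268/3919, -42390/3919] = K·y
y = (KᵀK)⁻¹·Kᵀ·(x' − x̄) = [-6, 29]
z = y + H·x̄ = [-6, 29] + [8, -28] = [2, 1]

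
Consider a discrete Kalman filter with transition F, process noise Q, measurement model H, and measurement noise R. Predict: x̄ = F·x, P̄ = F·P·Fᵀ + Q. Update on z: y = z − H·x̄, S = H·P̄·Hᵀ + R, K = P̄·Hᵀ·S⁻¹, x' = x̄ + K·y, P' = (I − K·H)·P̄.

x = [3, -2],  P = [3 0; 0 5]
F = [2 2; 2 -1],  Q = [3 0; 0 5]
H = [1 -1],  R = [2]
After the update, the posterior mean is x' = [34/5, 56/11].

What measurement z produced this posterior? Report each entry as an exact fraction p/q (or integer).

x̄ = F·x = [2, 8]
P̄ = F·P·Fᵀ + Q = [35 2; 2 22]
S = H·P̄·Hᵀ + R = [55]
K = P̄·Hᵀ·S⁻¹ = [3/5; -4/11]
x' − x̄ = [24/5, -32/11] = K·y
y = (KᵀK)⁻¹·Kᵀ·(x' − x̄) = [8]
z = y + H·x̄ = [8] + [-6] = [2]

z = [2]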